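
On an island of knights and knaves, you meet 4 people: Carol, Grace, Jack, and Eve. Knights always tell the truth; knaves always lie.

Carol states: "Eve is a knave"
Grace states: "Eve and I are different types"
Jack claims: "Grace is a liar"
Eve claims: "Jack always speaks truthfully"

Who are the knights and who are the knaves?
Carol is a knight.
Grace is a knight.
Jack is a knave.
Eve is a knave.

Verification:
- Carol (knight) says "Eve is a knave" - this is TRUE because Eve is a knave.
- Grace (knight) says "Eve and I are different types" - this is TRUE because Grace is a knight and Eve is a knave.
- Jack (knave) says "Grace is a liar" - this is FALSE (a lie) because Grace is a knight.
- Eve (knave) says "Jack always speaks truthfully" - this is FALSE (a lie) because Jack is a knave.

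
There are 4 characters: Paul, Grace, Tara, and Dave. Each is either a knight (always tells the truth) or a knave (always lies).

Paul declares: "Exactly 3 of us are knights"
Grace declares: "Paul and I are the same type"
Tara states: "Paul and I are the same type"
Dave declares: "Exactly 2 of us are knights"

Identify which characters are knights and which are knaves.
Paul is a knight.
Grace is a knight.
Tara is a knight.
Dave is a knave.

Verification:
- Paul (knight) says "Exactly 3 of us are knights" - this is TRUE because there are 3 knights.
- Grace (knight) says "Paul and I are the same type" - this is TRUE because Grace is a knight and Paul is a knight.
- Tara (knight) says "Paul and I are the same type" - this is TRUE because Tara is a knight and Paul is a knight.
- Dave (knave) says "Exactly 2 of us are knights" - this is FALSE (a lie) because there are 3 knights.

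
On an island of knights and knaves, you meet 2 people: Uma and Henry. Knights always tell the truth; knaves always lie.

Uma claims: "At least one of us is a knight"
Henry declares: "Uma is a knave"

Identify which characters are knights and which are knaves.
Uma is a knight.
Henry is a knave.

Verification:
- Uma (knight) says "At least one of us is a knight" - this is TRUE because Uma is a knight.
- Henry (knave) says "Uma is a knave" - this is FALSE (a lie) because Uma is a knight.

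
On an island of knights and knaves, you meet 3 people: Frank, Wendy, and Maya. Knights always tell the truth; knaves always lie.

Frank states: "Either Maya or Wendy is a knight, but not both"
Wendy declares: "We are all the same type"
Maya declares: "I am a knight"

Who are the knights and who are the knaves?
Frank is a knight.
Wendy is a knave.
Maya is a knight.

Verification:
- Frank (knight) says "Either Maya or Wendy is a knight, but not both" - this is TRUE because Maya is a knight and Wendy is a knave.
- Wendy (knave) says "We are all the same type" - this is FALSE (a lie) because Frank and Maya are knights and Wendy is a knave.
- Maya (knight) says "I am a knight" - this is TRUE because Maya is a knight.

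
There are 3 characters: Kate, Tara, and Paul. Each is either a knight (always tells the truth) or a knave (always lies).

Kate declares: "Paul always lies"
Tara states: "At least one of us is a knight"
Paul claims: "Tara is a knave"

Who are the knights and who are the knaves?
Kate is a knight.
Tara is a knight.
Paul is a knave.

Verification:
- Kate (knight) says "Paul always lies" - this is TRUE because Paul is a knave.
- Tara (knight) says "At least one of us is a knight" - this is TRUE because Kate and Tara are knights.
- Paul (knave) says "Tara is a knave" - this is FALSE (a lie) because Tara is a knight.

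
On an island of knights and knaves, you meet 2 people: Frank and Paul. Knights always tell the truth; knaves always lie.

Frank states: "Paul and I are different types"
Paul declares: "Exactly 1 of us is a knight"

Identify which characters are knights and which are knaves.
Frank is a knave.
Paul is a knave.

Verification:
- Frank (knave) says "Paul and I are different types" - this is FALSE (a lie) because Frank is a knave and Paul is a knave.
- Paul (knave) says "Exactly 1 of us is a knight" - this is FALSE (a lie) because there are 0 knights.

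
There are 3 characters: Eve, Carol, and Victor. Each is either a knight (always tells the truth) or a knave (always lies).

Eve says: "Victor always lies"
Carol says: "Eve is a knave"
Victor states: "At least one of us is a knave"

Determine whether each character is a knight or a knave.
Eve is a knave.
Carol is a knight.
Victor is a knight.

Verification:
- Eve (knave) says "Victor always lies" - this is FALSE (a lie) because Victor is a knight.
- Carol (knight) says "Eve is a knave" - this is TRUE because Eve is a knave.
- Victor (knight) says "At least one of us is a knave" - this is TRUE because Eve is a knave.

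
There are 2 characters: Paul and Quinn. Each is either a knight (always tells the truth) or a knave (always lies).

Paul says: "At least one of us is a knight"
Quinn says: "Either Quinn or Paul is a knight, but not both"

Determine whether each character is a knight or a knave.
Paul is a knave.
Quinn is a knave.

Verification:
- Paul (knave) says "At least one of us is a knight" - this is FALSE (a lie) because no one is a knight.
- Quinn (knave) says "Either Quinn or Paul is a knight, but not both" - this is FALSE (a lie) because Quinn is a knave and Paul is a knave.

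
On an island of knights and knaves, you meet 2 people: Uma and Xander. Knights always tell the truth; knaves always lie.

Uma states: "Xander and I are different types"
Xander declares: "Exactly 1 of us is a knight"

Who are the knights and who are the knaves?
Uma is a knave.
Xander is a knave.

Verification:
- Uma (knave) says "Xander and I are different types" - this is FALSE (a lie) because Uma is a knave and Xander is a knave.
- Xander (knave) says "Exactly 1 of us is a knight" - this is FALSE (a lie) because there are 0 knights.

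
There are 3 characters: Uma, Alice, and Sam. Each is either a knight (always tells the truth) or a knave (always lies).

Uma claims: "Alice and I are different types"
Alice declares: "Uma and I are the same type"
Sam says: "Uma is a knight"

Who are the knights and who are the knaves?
Uma is a knight.
Alice is a knave.
Sam is a knight.

Verification:
- Uma (knight) says "Alice and I are different types" - this is TRUE because Uma is a knight and Alice is a knave.
- Alice (knave) says "Uma and I are the same type" - this is FALSE (a lie) because Alice is a knave and Uma is a knight.
- Sam (knight) says "Uma is a knight" - this is TRUE because Uma is a knight.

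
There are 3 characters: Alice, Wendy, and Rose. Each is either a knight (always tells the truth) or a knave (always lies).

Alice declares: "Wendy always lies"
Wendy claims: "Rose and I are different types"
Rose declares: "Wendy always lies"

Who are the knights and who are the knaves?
Alice is a knave.
Wendy is a knight.
Rose is a knave.

Verification:
- Alice (knave) says "Wendy always lies" - this is FALSE (a lie) because Wendy is a knight.
- Wendy (knight) says "Rose and I are different types" - this is TRUE because Wendy is a knight and Rose is a knave.
- Rose (knave) says "Wendy always lies" - this is FALSE (a lie) because Wendy is a knight.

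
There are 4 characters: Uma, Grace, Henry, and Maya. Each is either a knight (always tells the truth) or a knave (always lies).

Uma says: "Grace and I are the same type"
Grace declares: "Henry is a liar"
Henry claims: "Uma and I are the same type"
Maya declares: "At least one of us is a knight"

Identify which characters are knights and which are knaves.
Uma is a knight.
Grace is a knight.
Henry is a knave.
Maya is a knight.

Verification:
- Uma (knight) says "Grace and I are the same type" - this is TRUE because Uma is a knight and Grace is a knight.
- Grace (knight) says "Henry is a liar" - this is TRUE because Henry is a knave.
- Henry (knave) says "Uma and I are the same type" - this is FALSE (a lie) because Henry is a knave and Uma is a knight.
- Maya (knight) says "At least one of us is a knight" - this is TRUE because Uma, Grace, and Maya are knights.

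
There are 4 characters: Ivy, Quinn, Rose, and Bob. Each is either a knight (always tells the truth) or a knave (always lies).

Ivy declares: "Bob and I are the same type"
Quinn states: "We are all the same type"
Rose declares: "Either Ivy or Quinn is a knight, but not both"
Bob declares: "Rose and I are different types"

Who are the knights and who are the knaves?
Ivy is a knave.
Quinn is a knave.
Rose is a knave.
Bob is a knight.

Verification:
- Ivy (knave) says "Bob and I are the same type" - this is FALSE (a lie) because Ivy is a knave and Bob is a knight.
- Quinn (knave) says "We are all the same type" - this is FALSE (a lie) because Bob is a knight and Ivy, Quinn, and Rose are knaves.
- Rose (knave) says "Either Ivy or Quinn is a knight, but not both" - this is FALSE (a lie) because Ivy is a knave and Quinn is a knave.
- Bob (knight) says "Rose and I are different types" - this is TRUE because Bob is a knight and Rose is a knave.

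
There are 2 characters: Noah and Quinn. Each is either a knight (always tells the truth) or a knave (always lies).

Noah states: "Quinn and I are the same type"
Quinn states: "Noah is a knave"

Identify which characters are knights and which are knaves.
Noah is a knave.
Quinn is a knight.

Verification:
- Noah (knave) says "Quinn and I are the same type" - this is FALSE (a lie) because Noah is a knave and Quinn is a knight.
- Quinn (knight) says "Noah is a knave" - this is TRUE because Noah is a knave.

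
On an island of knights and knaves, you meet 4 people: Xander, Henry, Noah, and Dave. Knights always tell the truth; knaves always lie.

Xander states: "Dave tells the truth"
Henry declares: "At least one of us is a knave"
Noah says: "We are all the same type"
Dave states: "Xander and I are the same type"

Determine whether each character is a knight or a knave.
Xander is a knight.
Henry is a knight.
Noah is a knave.
Dave is a knight.

Verification:
- Xander (knight) says "Dave tells the truth" - this is TRUE because Dave is a knight.
- Henry (knight) says "At least one of us is a knave" - this is TRUE because Noah is a knave.
- Noah (knave) says "We are all the same type" - this is FALSE (a lie) because Xander, Henry, and Dave are knights and Noah is a knave.
- Dave (knight) says "Xander and I are the same type" - this is TRUE because Dave is a knight and Xander is a knight.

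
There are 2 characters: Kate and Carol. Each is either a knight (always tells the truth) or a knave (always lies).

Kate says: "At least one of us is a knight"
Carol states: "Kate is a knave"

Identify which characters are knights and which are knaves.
Kate is a knight.
Carol is a knave.

Verification:
- Kate (knight) says "At least one of us is a knight" - this is TRUE because Kate is a knight.
- Carol (knave) says "Kate is a knave" - this is FALSE (a lie) because Kate is a knight.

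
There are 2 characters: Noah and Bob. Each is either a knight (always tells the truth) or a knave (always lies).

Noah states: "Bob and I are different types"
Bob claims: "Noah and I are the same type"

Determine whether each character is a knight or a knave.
Noah is a knight.
Bob is a knave.

Verification:
- Noah (knight) says "Bob and I are different types" - this is TRUE because Noah is a knight and Bob is a knave.
- Bob (knave) says "Noah and I are the same type" - this is FALSE (a lie) because Bob is a knave and Noah is a knight.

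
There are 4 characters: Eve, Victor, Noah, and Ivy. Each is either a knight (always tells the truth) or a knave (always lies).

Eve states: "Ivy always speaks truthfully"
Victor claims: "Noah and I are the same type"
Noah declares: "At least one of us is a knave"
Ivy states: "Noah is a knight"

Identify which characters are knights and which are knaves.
Eve is a knight.
Victor is a knave.
Noah is a knight.
Ivy is a knight.

Verification:
- Eve (knight) says "Ivy always speaks truthfully" - this is TRUE because Ivy is a knight.
- Victor (knave) says "Noah and I are the same type" - this is FALSE (a lie) because Victor is a knave and Noah is a knight.
- Noah (knight) says "At least one of us is a knave" - this is TRUE because Victor is a knave.
- Ivy (knight) says "Noah is a knight" - this is TRUE because Noah is a knight.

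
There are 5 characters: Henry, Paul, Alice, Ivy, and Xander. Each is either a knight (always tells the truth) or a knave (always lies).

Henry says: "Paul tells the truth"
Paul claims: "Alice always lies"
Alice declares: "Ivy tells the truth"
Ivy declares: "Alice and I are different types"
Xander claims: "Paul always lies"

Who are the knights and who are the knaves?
Henry is a knight.
Paul is a knight.
Alice is a knave.
Ivy is a knave.
Xander is a knave.

Verification:
- Henry (knight) says "Paul tells the truth" - this is TRUE because Paul is a knight.
- Paul (knight) says "Alice always lies" - this is TRUE because Alice is a knave.
- Alice (knave) says "Ivy tells the truth" - this is FALSE (a lie) because Ivy is a knave.
- Ivy (knave) says "Alice and I are different types" - this is FALSE (a lie) because Ivy is a knave and Alice is a knave.
- Xander (knave) says "Paul always lies" - this is FALSE (a lie) because Paul is a knight.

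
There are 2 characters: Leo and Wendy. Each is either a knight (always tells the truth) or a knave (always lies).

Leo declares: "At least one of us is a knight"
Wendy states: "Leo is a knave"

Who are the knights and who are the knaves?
Leo is a knight.
Wendy is a knave.

Verification:
- Leo (knight) says "At least one of us is a knight" - this is TRUE because Leo is a knight.
- Wendy (knave) says "Leo is a knave" - this is FALSE (a lie) because Leo is a knight.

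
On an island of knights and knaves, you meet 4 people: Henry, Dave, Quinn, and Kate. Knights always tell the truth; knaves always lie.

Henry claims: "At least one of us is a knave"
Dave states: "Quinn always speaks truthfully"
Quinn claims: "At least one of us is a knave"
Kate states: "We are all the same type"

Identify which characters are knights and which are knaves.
Henry is a knight.
Dave is a knight.
Quinn is a knight.
Kate is a knave.

Verification:
- Henry (knight) says "At least one of us is a knave" - this is TRUE because Kate is a knave.
- Dave (knight) says "Quinn always speaks truthfully" - this is TRUE because Quinn is a knight.
- Quinn (knight) says "At least one of us is a knave" - this is TRUE because Kate is a knave.
- Kate (knave) says "We are all the same type" - this is FALSE (a lie) because Henry, Dave, and Quinn are knights and Kate is a knave.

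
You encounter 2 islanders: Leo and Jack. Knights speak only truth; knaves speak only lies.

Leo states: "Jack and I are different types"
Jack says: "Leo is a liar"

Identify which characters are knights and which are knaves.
Leo is a knight.
Jack is a knave.

Verification:
- Leo (knight) says "Jack and I are different types" - this is TRUE because Leo is a knight and Jack is a knave.
- Jack (knave) says "Leo is a liar" - this is FALSE (a lie) because Leo is a knight.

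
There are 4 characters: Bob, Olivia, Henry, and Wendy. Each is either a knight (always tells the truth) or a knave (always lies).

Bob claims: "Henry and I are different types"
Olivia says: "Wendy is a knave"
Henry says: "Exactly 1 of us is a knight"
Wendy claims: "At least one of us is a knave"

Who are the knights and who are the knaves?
Bob is a knight.
Olivia is a knave.
Henry is a knave.
Wendy is a knight.

Verification:
- Bob (knight) says "Henry and I are different types" - this is TRUE because Bob is a knight and Henry is a knave.
- Olivia (knave) says "Wendy is a knave" - this is FALSE (a lie) because Wendy is a knight.
- Henry (knave) says "Exactly 1 of us is a knight" - this is FALSE (a lie) because there are 2 knights.
- Wendy (knight) says "At least one of us is a knave" - this is TRUE because Olivia and Henry are knaves.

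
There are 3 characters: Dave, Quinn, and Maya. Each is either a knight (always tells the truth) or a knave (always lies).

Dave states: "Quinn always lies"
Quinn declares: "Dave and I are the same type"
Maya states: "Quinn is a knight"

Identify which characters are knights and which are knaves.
Dave is a knight.
Quinn is a knave.
Maya is a knave.

Verification:
- Dave (knight) says "Quinn always lies" - this is TRUE because Quinn is a knave.
- Quinn (knave) says "Dave and I are the same type" - this is FALSE (a lie) because Quinn is a knave and Dave is a knight.
- Maya (knave) says "Quinn is a knight" - this is FALSE (a lie) because Quinn is a knave.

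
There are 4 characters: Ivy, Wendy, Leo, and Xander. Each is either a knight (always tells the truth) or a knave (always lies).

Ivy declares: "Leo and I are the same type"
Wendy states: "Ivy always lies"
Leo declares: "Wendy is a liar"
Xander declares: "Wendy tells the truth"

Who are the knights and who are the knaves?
Ivy is a knight.
Wendy is a knave.
Leo is a knight.
Xander is a knave.

Verification:
- Ivy (knight) says "Leo and I are the same type" - this is TRUE because Ivy is a knight and Leo is a knight.
- Wendy (knave) says "Ivy always lies" - this is FALSE (a lie) because Ivy is a knight.
- Leo (knight) says "Wendy is a liar" - this is TRUE because Wendy is a knave.
- Xander (knave) says "Wendy tells the truth" - this is FALSE (a lie) because Wendy is a knave.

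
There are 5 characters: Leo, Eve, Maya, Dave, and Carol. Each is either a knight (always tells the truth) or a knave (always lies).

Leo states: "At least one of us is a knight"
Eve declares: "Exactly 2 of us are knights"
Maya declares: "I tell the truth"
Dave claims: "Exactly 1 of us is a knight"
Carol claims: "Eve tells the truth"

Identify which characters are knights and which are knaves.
Leo is a knave.
Eve is a knave.
Maya is a knave.
Dave is a knave.
Carol is a knave.

Verification:
- Leo (knave) says "At least one of us is a knight" - this is FALSE (a lie) because no one is a knight.
- Eve (knave) says "Exactly 2 of us are knights" - this is FALSE (a lie) because there are 0 knights.
- Maya (knave) says "I tell the truth" - this is FALSE (a lie) because Maya is a knave.
- Dave (knave) says "Exactly 1 of us is a knight" - this is FALSE (a lie) because there are 0 knights.
- Carol (knave) says "Eve tells the truth" - this is FALSE (a lie) because Eve is a knave.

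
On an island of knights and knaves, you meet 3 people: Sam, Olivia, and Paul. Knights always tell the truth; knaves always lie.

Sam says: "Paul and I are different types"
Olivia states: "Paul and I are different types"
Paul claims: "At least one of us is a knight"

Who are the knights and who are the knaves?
Sam is a knave.
Olivia is a knave.
Paul is a knave.

Verification:
- Sam (knave) says "Paul and I are different types" - this is FALSE (a lie) because Sam is a knave and Paul is a knave.
- Olivia (knave) says "Paul and I are different types" - this is FALSE (a lie) because Olivia is a knave and Paul is a knave.
- Paul (knave) says "At least one of us is a knight" - this is FALSE (a lie) because no one is a knight.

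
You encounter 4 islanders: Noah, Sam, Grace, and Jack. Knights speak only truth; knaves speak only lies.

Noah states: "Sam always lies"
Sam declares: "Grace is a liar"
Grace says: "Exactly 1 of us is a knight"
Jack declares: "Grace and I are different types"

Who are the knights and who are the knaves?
Noah is a knave.
Sam is a knight.
Grace is a knave.
Jack is a knight.

Verification:
- Noah (knave) says "Sam always lies" - this is FALSE (a lie) because Sam is a knight.
- Sam (knight) says "Grace is a liar" - this is TRUE because Grace is a knave.
- Grace (knave) says "Exactly 1 of us is a knight" - this is FALSE (a lie) because there are 2 knights.
- Jack (knight) says "Grace and I are different types" - this is TRUE because Jack is a knight and Grace is a knave.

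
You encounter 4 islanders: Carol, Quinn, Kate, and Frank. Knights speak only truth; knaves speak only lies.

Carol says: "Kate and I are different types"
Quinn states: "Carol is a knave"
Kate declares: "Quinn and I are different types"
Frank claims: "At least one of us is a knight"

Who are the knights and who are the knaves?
Carol is a knight.
Quinn is a knave.
Kate is a knave.
Frank is a knight.

Verification:
- Carol (knight) says "Kate and I are different types" - this is TRUE because Carol is a knight and Kate is a knave.
- Quinn (knave) says "Carol is a knave" - this is FALSE (a lie) because Carol is a knight.
- Kate (knave) says "Quinn and I are different types" - this is FALSE (a lie) because Kate is a knave and Quinn is a knave.
- Frank (knight) says "At least one of us is a knight" - this is TRUE because Carol and Frank are knights.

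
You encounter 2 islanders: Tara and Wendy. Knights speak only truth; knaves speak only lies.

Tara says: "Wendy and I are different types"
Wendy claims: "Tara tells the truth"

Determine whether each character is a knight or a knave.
Tara is a knave.
Wendy is a knave.

Verification:
- Tara (knave) says "Wendy and I are different types" - this is FALSE (a lie) because Tara is a knave and Wendy is a knave.
- Wendy (knave) says "Tara tells the truth" - this is FALSE (a lie) because Tara is a knave.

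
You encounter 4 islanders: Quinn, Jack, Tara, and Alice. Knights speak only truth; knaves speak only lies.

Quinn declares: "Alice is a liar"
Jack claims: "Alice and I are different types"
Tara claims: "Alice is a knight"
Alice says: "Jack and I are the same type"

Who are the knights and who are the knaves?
Quinn is a knight.
Jack is a knight.
Tara is a knave.
Alice is a knave.

Verification:
- Quinn (knight) says "Alice is a liar" - this is TRUE because Alice is a knave.
- Jack (knight) says "Alice and I are different types" - this is TRUE because Jack is a knight and Alice is a knave.
- Tara (knave) says "Alice is a knight" - this is FALSE (a lie) because Alice is a knave.
- Alice (knave) says "Jack and I are the same type" - this is FALSE (a lie) because Alice is a knave and Jack is a knight.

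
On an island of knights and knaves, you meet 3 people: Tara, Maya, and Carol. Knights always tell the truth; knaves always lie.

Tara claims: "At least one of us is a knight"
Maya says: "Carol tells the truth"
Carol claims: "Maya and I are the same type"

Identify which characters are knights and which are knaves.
Tara is a knight.
Maya is a knight.
Carol is a knight.

Verification:
- Tara (knight) says "At least one of us is a knight" - this is TRUE because Tara, Maya, and Carol are knights.
- Maya (knight) says "Carol tells the truth" - this is TRUE because Carol is a knight.
- Carol (knight) says "Maya and I are the same type" - this is TRUE because Carol is a knight and Maya is a knight.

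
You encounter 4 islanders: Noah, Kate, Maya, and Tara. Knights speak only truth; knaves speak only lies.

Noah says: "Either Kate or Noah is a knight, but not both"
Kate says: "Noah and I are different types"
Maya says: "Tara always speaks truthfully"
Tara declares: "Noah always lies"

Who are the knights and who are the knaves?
Noah is a knave.
Kate is a knave.
Maya is a knight.
Tara is a knight.

Verification:
- Noah (knave) says "Either Kate or Noah is a knight, but not both" - this is FALSE (a lie) because Kate is a knave and Noah is a knave.
- Kate (knave) says "Noah and I are different types" - this is FALSE (a lie) because Kate is a knave and Noah is a knave.
- Maya (knight) says "Tara always speaks truthfully" - this is TRUE because Tara is a knight.
- Tara (knight) says "Noah always lies" - this is TRUE because Noah is a knave.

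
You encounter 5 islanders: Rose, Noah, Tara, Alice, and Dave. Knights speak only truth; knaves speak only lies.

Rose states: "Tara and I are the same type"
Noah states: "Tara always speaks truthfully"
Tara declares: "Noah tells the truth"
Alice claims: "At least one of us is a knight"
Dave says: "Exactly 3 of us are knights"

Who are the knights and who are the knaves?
Rose is a knight.
Noah is a knight.
Tara is a knight.
Alice is a knight.
Dave is a knave.

Verification:
- Rose (knight) says "Tara and I are the same type" - this is TRUE because Rose is a knight and Tara is a knight.
- Noah (knight) says "Tara always speaks truthfully" - this is TRUE because Tara is a knight.
- Tara (knight) says "Noah tells the truth" - this is TRUE because Noah is a knight.
- Alice (knight) says "At least one of us is a knight" - this is TRUE because Rose, Noah, Tara, and Alice are knights.
- Dave (knave) says "Exactly 3 of us are knights" - this is FALSE (a lie) because there are 4 knights.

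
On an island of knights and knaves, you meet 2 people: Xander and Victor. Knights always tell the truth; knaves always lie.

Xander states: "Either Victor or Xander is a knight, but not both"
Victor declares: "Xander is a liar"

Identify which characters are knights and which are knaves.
Xander is a knight.
Victor is a knave.

Verification:
- Xander (knight) says "Either Victor or Xander is a knight, but not both" - this is TRUE because Victor is a knave and Xander is a knight.
- Victor (knave) says "Xander is a liar" - this is FALSE (a lie) because Xander is a knight.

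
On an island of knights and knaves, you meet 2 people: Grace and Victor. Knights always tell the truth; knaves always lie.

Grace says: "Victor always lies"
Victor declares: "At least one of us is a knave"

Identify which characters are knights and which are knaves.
Grace is a knave.
Victor is a knight.

Verification:
- Grace (knave) says "Victor always lies" - this is FALSE (a lie) because Victor is a knight.
- Victor (knight) says "At least one of us is a knave" - this is TRUE because Grace is a knave.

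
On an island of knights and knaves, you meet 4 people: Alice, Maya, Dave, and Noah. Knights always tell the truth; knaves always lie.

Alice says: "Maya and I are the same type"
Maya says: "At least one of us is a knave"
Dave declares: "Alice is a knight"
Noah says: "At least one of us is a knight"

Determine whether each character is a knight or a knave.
Alice is a knave.
Maya is a knight.
Dave is a knave.
Noah is a knight.

Verification:
- Alice (knave) says "Maya and I are the same type" - this is FALSE (a lie) because Alice is a knave and Maya is a knight.
- Maya (knight) says "At least one of us is a knave" - this is TRUE because Alice and Dave are knaves.
- Dave (knave) says "Alice is a knight" - this is FALSE (a lie) because Alice is a knave.
- Noah (knight) says "At least one of us is a knight" - this is TRUE because Maya and Noah are knights.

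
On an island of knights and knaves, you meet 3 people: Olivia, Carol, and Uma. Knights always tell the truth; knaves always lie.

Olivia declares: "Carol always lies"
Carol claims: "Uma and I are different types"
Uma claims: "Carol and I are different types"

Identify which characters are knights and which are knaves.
Olivia is a knight.
Carol is a knave.
Uma is a knave.

Verification:
- Olivia (knight) says "Carol always lies" - this is TRUE because Carol is a knave.
- Carol (knave) says "Uma and I are different types" - this is FALSE (a lie) because Carol is a knave and Uma is a knave.
- Uma (knave) says "Carol and I are different types" - this is FALSE (a lie) because Uma is a knave and Carol is a knave.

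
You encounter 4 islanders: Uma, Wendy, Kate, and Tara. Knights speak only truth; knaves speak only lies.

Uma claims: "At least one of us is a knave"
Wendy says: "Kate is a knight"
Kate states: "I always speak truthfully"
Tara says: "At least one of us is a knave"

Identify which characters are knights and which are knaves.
Uma is a knight.
Wendy is a knave.
Kate is a knave.
Tara is a knight.

Verification:
- Uma (knight) says "At least one of us is a knave" - this is TRUE because Wendy and Kate are knaves.
- Wendy (knave) says "Kate is a knight" - this is FALSE (a lie) because Kate is a knave.
- Kate (knave) says "I always speak truthfully" - this is FALSE (a lie) because Kate is a knave.
- Tara (knight) says "At least one of us is a knave" - this is TRUE because Wendy and Kate are knaves.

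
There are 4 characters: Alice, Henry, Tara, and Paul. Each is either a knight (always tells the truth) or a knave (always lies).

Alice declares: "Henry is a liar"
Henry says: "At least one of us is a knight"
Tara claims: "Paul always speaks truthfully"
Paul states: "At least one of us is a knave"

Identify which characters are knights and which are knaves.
Alice is a knave.
Henry is a knight.
Tara is a knight.
Paul is a knight.

Verification:
- Alice (knave) says "Henry is a liar" - this is FALSE (a lie) because Henry is a knight.
- Henry (knight) says "At least one of us is a knight" - this is TRUE because Henry, Tara, and Paul are knights.
- Tara (knight) says "Paul always speaks truthfully" - this is TRUE because Paul is a knight.
- Paul (knight) says "At least one of us is a knave" - this is TRUE because Alice is a knave.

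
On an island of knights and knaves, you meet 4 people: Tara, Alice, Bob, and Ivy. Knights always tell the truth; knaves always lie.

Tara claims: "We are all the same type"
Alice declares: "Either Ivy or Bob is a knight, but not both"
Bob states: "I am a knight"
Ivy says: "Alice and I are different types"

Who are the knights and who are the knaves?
Tara is a knave.
Alice is a knave.
Bob is a knight.
Ivy is a knight.

Verification:
- Tara (knave) says "We are all the same type" - this is FALSE (a lie) because Bob and Ivy are knights and Tara and Alice are knaves.
- Alice (knave) says "Either Ivy or Bob is a knight, but not both" - this is FALSE (a lie) because Ivy is a knight and Bob is a knight.
- Bob (knight) says "I am a knight" - this is TRUE because Bob is a knight.
- Ivy (knight) says "Alice and I are different types" - this is TRUE because Ivy is a knight and Alice is a knave.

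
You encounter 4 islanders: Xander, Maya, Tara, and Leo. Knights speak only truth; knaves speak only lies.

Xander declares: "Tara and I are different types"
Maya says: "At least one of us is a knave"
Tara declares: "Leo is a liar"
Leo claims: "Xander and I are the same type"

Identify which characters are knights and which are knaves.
Xander is a knight.
Maya is a knight.
Tara is a knave.
Leo is a knight.

Verification:
- Xander (knight) says "Tara and I are different types" - this is TRUE because Xander is a knight and Tara is a knave.
- Maya (knight) says "At least one of us is a knave" - this is TRUE because Tara is a knave.
- Tara (knave) says "Leo is a liar" - this is FALSE (a lie) because Leo is a knight.
- Leo (knight) says "Xander and I are the same type" - this is TRUE because Leo is a knight and Xander is a knight.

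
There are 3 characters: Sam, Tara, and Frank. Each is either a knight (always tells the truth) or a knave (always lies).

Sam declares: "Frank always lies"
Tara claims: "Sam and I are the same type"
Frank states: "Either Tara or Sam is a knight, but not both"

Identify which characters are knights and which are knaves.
Sam is a knight.
Tara is a knight.
Frank is a knave.

Verification:
- Sam (knight) says "Frank always lies" - this is TRUE because Frank is a knave.
- Tara (knight) says "Sam and I are the same type" - this is TRUE because Tara is a knight and Sam is a knight.
- Frank (knave) says "Either Tara or Sam is a knight, but not both" - this is FALSE (a lie) because Tara is a knight and Sam is a knight.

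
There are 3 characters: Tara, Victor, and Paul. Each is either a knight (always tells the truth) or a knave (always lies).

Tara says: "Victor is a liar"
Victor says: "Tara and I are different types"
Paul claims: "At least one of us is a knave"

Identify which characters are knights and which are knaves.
Tara is a knave.
Victor is a knight.
Paul is a knight.

Verification:
- Tara (knave) says "Victor is a liar" - this is FALSE (a lie) because Victor is a knight.
- Victor (knight) says "Tara and I are different types" - this is TRUE because Victor is a knight and Tara is a knave.
- Paul (knight) says "At least one of us is a knave" - this is TRUE because Tara is a knave.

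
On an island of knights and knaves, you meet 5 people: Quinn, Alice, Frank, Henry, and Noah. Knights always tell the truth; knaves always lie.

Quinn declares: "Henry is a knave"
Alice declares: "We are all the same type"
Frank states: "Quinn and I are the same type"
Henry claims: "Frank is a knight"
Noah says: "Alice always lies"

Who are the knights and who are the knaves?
Quinn is a knight.
Alice is a knave.
Frank is a knave.
Henry is a knave.
Noah is a knight.

Verification:
- Quinn (knight) says "Henry is a knave" - this is TRUE because Henry is a knave.
- Alice (knave) says "We are all the same type" - this is FALSE (a lie) because Quinn and Noah are knights and Alice, Frank, and Henry are knaves.
- Frank (knave) says "Quinn and I are the same type" - this is FALSE (a lie) because Frank is a knave and Quinn is a knight.
- Henry (knave) says "Frank is a knight" - this is FALSE (a lie) because Frank is a knave.
- Noah (knight) says "Alice always lies" - this is TRUE because Alice is a knave.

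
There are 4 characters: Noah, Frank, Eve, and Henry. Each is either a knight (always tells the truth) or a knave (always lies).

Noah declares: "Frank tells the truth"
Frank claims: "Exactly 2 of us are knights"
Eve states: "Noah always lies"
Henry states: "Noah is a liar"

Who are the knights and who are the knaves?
Noah is a knight.
Frank is a knight.
Eve is a knave.
Henry is a knave.

Verification:
- Noah (knight) says "Frank tells the truth" - this is TRUE because Frank is a knight.
- Frank (knight) says "Exactly 2 of us are knights" - this is TRUE because there are 2 knights.
- Eve (knave) says "Noah always lies" - this is FALSE (a lie) because Noah is a knight.
- Henry (knave) says "Noah is a liar" - this is FALSE (a lie) because Noah is a knight.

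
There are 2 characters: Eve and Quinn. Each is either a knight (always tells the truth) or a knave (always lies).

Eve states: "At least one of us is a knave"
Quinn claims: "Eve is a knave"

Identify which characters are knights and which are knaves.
Eve is a knight.
Quinn is a knave.

Verification:
- Eve (knight) says "At least one of us is a knave" - this is TRUE because Quinn is a knave.
- Quinn (knave) says "Eve is a knave" - this is FALSE (a lie) because Eve is a knight.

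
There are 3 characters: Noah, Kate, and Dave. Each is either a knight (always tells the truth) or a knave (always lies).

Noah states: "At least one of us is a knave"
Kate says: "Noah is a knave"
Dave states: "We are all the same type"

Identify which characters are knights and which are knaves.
Noah is a knight.
Kate is a knave.
Dave is a knave.

Verification:
- Noah (knight) says "At least one of us is a knave" - this is TRUE because Kate and Dave are knaves.
- Kate (knave) says "Noah is a knave" - this is FALSE (a lie) because Noah is a knight.
- Dave (knave) says "We are all the same type" - this is FALSE (a lie) because Noah is a knight and Kate and Dave are knaves.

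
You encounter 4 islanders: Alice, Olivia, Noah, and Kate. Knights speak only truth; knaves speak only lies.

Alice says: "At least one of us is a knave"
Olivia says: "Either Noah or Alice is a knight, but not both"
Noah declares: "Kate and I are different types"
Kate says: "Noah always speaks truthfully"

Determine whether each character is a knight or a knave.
Alice is a knight.
Olivia is a knight.
Noah is a knave.
Kate is a knave.

Verification:
- Alice (knight) says "At least one of us is a knave" - this is TRUE because Noah and Kate are knaves.
- Olivia (knight) says "Either Noah or Alice is a knight, but not both" - this is TRUE because Noah is a knave and Alice is a knight.
- Noah (knave) says "Kate and I are different types" - this is FALSE (a lie) because Noah is a knave and Kate is a knave.
- Kate (knave) says "Noah always speaks truthfully" - this is FALSE (a lie) because Noah is a knave.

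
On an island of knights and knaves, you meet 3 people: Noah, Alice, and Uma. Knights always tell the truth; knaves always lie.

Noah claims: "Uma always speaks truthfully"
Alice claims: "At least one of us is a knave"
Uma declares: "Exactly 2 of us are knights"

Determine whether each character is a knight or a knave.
Noah is a knave.
Alice is a knight.
Uma is a knave.

Verification:
- Noah (knave) says "Uma always speaks truthfully" - this is FALSE (a lie) because Uma is a knave.
- Alice (knight) says "At least one of us is a knave" - this is TRUE because Noah and Uma are knaves.
- Uma (knave) says "Exactly 2 of us are knights" - this is FALSE (a lie) because there are 1 knights.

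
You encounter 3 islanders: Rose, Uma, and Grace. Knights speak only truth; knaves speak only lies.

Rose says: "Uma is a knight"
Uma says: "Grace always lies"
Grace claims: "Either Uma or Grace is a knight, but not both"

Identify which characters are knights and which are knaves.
Rose is a knave.
Uma is a knave.
Grace is a knight.

Verification:
- Rose (knave) says "Uma is a knight" - this is FALSE (a lie) because Uma is a knave.
- Uma (knave) says "Grace always lies" - this is FALSE (a lie) because Grace is a knight.
- Grace (knight) says "Either Uma or Grace is a knight, but not both" - this is TRUE because Uma is a knave and Grace is a knight.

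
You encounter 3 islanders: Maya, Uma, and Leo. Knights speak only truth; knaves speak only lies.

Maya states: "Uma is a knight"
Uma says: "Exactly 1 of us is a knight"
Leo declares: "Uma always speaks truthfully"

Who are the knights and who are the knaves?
Maya is a knave.
Uma is a knave.
Leo is a knave.

Verification:
- Maya (knave) says "Uma is a knight" - this is FALSE (a lie) because Uma is a knave.
- Uma (knave) says "Exactly 1 of us is a knight" - this is FALSE (a lie) because there are 0 knights.
- Leo (knave) says "Uma always speaks truthfully" - this is FALSE (a lie) because Uma is a knave.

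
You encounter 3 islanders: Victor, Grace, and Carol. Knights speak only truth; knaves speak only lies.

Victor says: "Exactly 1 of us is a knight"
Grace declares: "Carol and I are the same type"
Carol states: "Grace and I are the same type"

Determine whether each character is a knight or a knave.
Victor is a knave.
Grace is a knight.
Carol is a knight.

Verification:
- Victor (knave) says "Exactly 1 of us is a knight" - this is FALSE (a lie) because there are 2 knights.
- Grace (knight) says "Carol and I are the same type" - this is TRUE because Grace is a knight and Carol is a knight.
- Carol (knight) says "Grace and I are the same type" - this is TRUE because Carol is a knight and Grace is a knight.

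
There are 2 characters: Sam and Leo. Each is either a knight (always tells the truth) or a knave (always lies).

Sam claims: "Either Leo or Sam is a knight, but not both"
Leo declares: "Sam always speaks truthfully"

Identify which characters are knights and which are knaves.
Sam is a knave.
Leo is a knave.

Verification:
- Sam (knave) says "Either Leo or Sam is a knight, but not both" - this is FALSE (a lie) because Leo is a knave and Sam is a knave.
- Leo (knave) says "Sam always speaks truthfully" - this is FALSE (a lie) because Sam is a knave.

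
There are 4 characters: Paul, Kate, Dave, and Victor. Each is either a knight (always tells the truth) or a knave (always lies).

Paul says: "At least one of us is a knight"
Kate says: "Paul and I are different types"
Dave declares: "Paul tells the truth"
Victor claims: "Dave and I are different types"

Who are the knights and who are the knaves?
Paul is a knave.
Kate is a knave.
Dave is a knave.
Victor is a knave.

Verification:
- Paul (knave) says "At least one of us is a knight" - this is FALSE (a lie) because no one is a knight.
- Kate (knave) says "Paul and I are different types" - this is FALSE (a lie) because Kate is a knave and Paul is a knave.
- Dave (knave) says "Paul tells the truth" - this is FALSE (a lie) because Paul is a knave.
- Victor (knave) says "Dave and I are different types" - this is FALSE (a lie) because Victor is a knave and Dave is a knave.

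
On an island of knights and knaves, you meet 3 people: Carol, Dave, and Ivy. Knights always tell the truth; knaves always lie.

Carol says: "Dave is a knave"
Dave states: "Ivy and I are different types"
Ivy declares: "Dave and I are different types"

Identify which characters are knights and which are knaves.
Carol is a knight.
Dave is a knave.
Ivy is a knave.

Verification:
- Carol (knight) says "Dave is a knave" - this is TRUE because Dave is a knave.
- Dave (knave) says "Ivy and I are different types" - this is FALSE (a lie) because Dave is a knave and Ivy is a knave.
- Ivy (knave) says "Dave and I are different types" - this is FALSE (a lie) because Ivy is a knave and Dave is a knave.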